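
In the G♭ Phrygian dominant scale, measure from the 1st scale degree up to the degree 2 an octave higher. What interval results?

minor ninth

G♭ phrygian dominant: G♭ A𝄫 B♭ C♭ D♭ E𝄫 F♭.
That puts G♭ below A𝄫.
From G♭ to A𝄫: 13 semitones over a ninth = minor.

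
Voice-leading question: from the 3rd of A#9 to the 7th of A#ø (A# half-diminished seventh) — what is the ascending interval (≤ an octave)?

diminished fifth

A#9 has C## as its 3rd, and A#ø (A# half-diminished seventh) has G# as its 7th.
5 letter names make it a fifth; at 6 semitones (a half step narrower than perfect) the quality is diminished.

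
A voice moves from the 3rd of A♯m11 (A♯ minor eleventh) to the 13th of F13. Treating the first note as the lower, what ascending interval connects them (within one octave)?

The 3rd of A♯m11 (A♯ minor eleventh) is C♯; the 13th of F13 is D.
C♯ up to D is 1 semitone, a half step narrower than a major second, so the interval is minor.

minor second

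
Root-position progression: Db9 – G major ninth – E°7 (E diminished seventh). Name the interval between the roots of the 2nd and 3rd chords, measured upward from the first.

major 6th

The roots are G and E.
From G to E is 9 semitones, exactly the major sixth.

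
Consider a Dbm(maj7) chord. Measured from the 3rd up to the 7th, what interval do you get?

Spelling the chord: Db Fb Ab C.
The 3rd is Fb and the 7th is C.
Fb up to C is 8 semitones, a half step wider than a perfect fifth, so the interval is augmented.

augmented fifth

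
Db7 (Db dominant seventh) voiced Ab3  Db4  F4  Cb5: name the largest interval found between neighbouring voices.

d5

Adjacent intervals: Ab3→Db4 = perfect fourth; Db4→F4 = major third; F4→Cb5 = diminished fifth.
The largest is F4 to Cb5, a diminished fifth (6 semitones).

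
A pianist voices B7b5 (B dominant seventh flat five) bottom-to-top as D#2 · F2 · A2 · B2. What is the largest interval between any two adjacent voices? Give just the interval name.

Adjacent intervals: D#2→F2 = diminished third; F2→A2 = major third; A2→B2 = major second.
The largest is F2 to A2, a major third (4 semitones).

major third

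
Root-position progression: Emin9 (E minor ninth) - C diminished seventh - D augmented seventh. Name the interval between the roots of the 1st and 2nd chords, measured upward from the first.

minor sixth

The roots are E and C.
E up to C is 8 semitones, a half step narrower than a major sixth, so the interval is minor.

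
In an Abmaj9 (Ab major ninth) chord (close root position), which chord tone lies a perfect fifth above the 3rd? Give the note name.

G

Ab major ninth: Ab, C, Eb, G, Bb.
The 3rd is C. A perfect fifth above C is G.
G is the chord's 7th.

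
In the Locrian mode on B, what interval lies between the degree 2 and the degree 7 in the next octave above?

major 13th

Spelling the Locrian mode on B: B C D E F G A.
Degree 2 = C; scale degree 7 (up an octave) = A.
From C to A is 21 semitones, exactly the major thirteenth.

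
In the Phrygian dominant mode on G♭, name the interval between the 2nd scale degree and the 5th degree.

Spelling the Phrygian dominant mode on G♭: G♭ A𝄫 B♭ C♭ D♭ E𝄫 F♭.
That puts A𝄫 below D♭.
4 letter names make it a fourth; at 6 semitones (a half step wider than perfect) the quality is augmented.

A4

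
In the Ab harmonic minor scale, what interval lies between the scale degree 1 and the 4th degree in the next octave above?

Ab harmonic minor: Ab Bb Cb Db Eb Fb G.
The scale degree 1 is Ab and the degree 4 (up an octave) is Db.
Ab up to Db spans 11 letter names and 17 semitones — a perfect eleventh.

P11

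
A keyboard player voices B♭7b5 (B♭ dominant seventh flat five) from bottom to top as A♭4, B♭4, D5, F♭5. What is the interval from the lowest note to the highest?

The outer voices are A♭4 and F♭5.
6 letter names make it a sixth; at 8 semitones (a half step narrower than major) the quality is minor.

m6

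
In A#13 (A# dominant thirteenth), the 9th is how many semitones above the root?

Spelling the chord: A#-C##-E#-G#-B#-F##.
A# to B# is a major ninth: 14 semitones.

14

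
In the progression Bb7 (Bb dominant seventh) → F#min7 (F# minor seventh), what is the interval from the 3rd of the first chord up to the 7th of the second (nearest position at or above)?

M2

The 3rd of Bb7 (Bb dominant seventh) is D; the 7th of F#min7 (F# minor seventh) is E.
From D to E is 2 semitones, exactly the major second.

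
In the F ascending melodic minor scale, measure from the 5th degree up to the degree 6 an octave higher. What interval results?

F melodic minor: F G Ab Bb C D E.
That puts C below D.
From C to D is 14 semitones, exactly the major ninth.

M9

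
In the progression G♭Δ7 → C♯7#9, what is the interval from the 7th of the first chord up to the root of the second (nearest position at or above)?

A5

The 7th of G♭Δ7 is F; the root of C♯7#9 is C♯.
From F to C♯: 8 semitones over a fifth = augmented.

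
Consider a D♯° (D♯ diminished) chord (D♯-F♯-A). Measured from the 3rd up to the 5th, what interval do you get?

minor third

3rd = F♯; 5th = A.
3 letter names make it a third; at 3 semitones (a half step narrower than major) the quality is minor.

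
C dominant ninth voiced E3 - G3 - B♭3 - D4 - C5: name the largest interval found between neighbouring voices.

Adjacent intervals: E3→G3 = minor third; G3→B♭3 = minor third; B♭3→D4 = major third; D4→C5 = minor seventh.
The largest is D4 to C5, a minor seventh (10 semitones).

minor seventh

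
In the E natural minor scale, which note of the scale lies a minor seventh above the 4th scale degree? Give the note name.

G

The scale is E F# G A B C D.
The 4th scale degree is A; a minor seventh above that is G — scale degree 3.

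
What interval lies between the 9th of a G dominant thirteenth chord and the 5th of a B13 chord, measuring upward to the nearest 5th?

G dominant thirteenth has A as its 9th, and B13 has F# as its 5th.
A up to F# spans 6 letter names and 9 semitones — a major sixth.

major sixth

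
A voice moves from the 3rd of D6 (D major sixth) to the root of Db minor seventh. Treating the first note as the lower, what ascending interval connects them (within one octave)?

D6 (D major sixth) has F# as its 3rd, and Db minor seventh has Db as its root.
6 letter names make it a sixth; at 7 semitones (a whole step narrower than major) the quality is diminished.

diminished sixth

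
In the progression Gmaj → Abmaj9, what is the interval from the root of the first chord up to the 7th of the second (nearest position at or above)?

perfect unison

The root of Gmaj is G; the 7th of Abmaj9 is G.
From G to G is 0 semitones, exactly the perfect unison.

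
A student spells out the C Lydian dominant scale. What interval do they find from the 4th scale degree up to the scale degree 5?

C lydian dominant: C D E F# G A Bb.
That puts F# below G.
F# up to G is 1 semitone, a half step narrower than a major second, so the interval is minor.

m2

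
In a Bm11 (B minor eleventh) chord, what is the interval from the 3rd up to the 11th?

major 9th

Spelling the chord: B, D, F#, A, C#, E.
The 3rd is D and the 11th is E.
From D to E is 14 semitones, exactly the major ninth.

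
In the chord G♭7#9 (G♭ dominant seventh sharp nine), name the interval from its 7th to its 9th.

G♭7#9: G♭, B♭, D♭, F♭, A.
So we need the interval from F♭ up to A.
3 letter names make it a third; at 5 semitones (a half step wider than major) the quality is augmented.

A3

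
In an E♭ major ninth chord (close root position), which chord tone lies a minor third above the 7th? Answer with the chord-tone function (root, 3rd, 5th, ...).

9th

The chord tones of E♭maj9 are E♭–G–B♭–D–F.
The 7th is D. A minor third above D is F.
F is the chord's 9th.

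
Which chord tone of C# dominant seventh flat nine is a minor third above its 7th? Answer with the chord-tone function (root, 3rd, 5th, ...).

9th

The chord tones of C#7b9 are C#-E#-G#-B-D.
The 7th is B. A minor third above B is D.
D is the chord's 9th.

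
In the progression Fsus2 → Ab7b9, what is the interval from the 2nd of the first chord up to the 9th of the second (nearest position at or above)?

Fsus2 has G as its 2nd, and Ab7b9 has Bbb as its 9th.
3 letter names make it a third; at 2 semitones (a whole step narrower than major) the quality is diminished.

diminished 3rd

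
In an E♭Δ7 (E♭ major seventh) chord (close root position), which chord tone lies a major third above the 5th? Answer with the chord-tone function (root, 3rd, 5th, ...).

7th

E♭maj7: E♭, G, B♭, D.
The 5th is B♭. A major third above B♭ is D.
D is the chord's 7th.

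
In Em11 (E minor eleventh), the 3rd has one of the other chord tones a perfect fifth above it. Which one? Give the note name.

Em11 is spelled E-G-B-D-F#-A.
The 3rd is G. A perfect fifth above G is D.
D is the chord's 7th.

D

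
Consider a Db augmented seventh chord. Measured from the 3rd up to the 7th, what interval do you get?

The chord tones of Db augmented seventh are Db–F–A–Cb.
That puts F below Cb.
From F to Cb: 6 semitones over a fifth = diminished.

diminished fifth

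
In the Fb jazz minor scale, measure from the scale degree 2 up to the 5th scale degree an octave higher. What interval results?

Fb melodic minor: Fb Gb Abb Bbb Cb Db Eb.
The scale degree 2 is Gb and the scale degree 5 (up an octave) is Cb.
From Gb to Cb is 17 semitones, exactly the perfect eleventh.

perfect eleventh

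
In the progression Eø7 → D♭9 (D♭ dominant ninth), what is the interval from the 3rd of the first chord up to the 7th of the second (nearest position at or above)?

The 3rd of Eø7 is G; the 7th of D♭9 (D♭ dominant ninth) is C♭.
G up to C♭ is 4 semitones, a half step narrower than a perfect fourth, so the interval is diminished.

diminished fourth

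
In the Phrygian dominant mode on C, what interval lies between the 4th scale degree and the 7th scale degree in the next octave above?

The scale runs C Db E F G Ab Bb.
That puts F below Bb.
F up to Bb spans 11 letter names and 17 semitones — a perfect eleventh.

perfect eleventh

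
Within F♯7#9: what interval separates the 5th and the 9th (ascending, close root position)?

augmented fifth

The chord tones of F♯ dominant seventh sharp nine are F♯–A♯–C♯–E–G𝄪.
5th = C♯; 9th = G𝄪.
C♯ up to G𝄪 is 8 semitones, a half step wider than a perfect fifth, so the interval is augmented.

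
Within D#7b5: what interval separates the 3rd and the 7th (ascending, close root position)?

D#7b5: D#-F##-A-C#.
That puts F## below C#.
5 letter names make it a fifth; at 6 semitones (a half step narrower than perfect) the quality is diminished.
That tritone between 3rd and 7th is what gives the dominant seventh its pull toward resolution.

diminished fifth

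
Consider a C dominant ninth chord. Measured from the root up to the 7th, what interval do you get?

minor seventh

Spelling the chord: C–E–G–Bb–D.
That puts C below Bb.
7 letter names make it a seventh; at 10 semitones (a half step narrower than major) the quality is minor.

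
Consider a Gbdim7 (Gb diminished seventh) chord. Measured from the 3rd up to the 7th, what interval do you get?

Gbdim7: Gb Bbb Dbb Fbb.
So we need the interval from Bbb up to Fbb.
From Bbb to Fbb: 6 semitones over a fifth = diminished.

diminished fifth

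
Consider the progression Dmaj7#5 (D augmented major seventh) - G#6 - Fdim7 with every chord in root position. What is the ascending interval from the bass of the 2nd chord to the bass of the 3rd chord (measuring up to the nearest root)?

The roots are G# and F.
From G# to F: 9 semitones over a seventh = diminished.

diminished 7th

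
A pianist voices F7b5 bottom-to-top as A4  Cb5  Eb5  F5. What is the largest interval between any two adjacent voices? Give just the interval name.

major 3rd

Adjacent intervals: A4→Cb5 = diminished third; Cb5→Eb5 = major third; Eb5→F5 = major second.
The largest is Cb5 to Eb5, a major third (4 semitones).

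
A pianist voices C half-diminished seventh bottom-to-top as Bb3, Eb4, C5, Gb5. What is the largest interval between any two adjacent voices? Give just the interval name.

major sixth

Adjacent intervals: Bb3→Eb4 = perfect fourth; Eb4→C5 = major sixth; C5→Gb5 = diminished fifth.
The largest is Eb4 to C5, a major sixth (9 semitones).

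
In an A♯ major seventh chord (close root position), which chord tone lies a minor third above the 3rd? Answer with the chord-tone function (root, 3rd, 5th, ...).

Spelling the chord: A♯–C𝄪–E♯–G𝄪.
The 3rd is C𝄪. A minor third above C𝄪 is E♯.
E♯ is the chord's 5th.

5th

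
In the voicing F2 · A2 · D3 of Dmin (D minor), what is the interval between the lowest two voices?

Those voices are F2 and A2.
F up to A spans 3 letter names and 4 semitones — a major third.

major 3rd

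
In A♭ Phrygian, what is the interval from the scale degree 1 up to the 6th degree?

minor sixth

Spelling A♭ Phrygian: A♭ B𝄫 C♭ D♭ E♭ F♭ G♭.
The scale degree 1 is A♭ and the scale degree 6 is F♭.
A♭ up to F♭ is 8 semitones, a half step narrower than a major sixth, so the interval is minor.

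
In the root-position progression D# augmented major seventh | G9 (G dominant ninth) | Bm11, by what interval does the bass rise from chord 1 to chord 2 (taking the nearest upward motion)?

diminished 4th

The roots are D# and G.
D# up to G is 4 semitones, a half step narrower than a perfect fourth, so the interval is diminished.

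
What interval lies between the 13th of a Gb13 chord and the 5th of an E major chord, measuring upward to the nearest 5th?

The 13th of Gb13 is Eb; the 5th of E major is B.
Eb up to B is 8 semitones, a half step wider than a perfect fifth, so the interval is augmented.

augmented fifth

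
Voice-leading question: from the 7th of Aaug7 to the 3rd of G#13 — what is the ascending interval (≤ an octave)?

augmented third

The 7th of Aaug7 is G; the 3rd of G#13 is B#.
3 letter names make it a third; at 5 semitones (a half step wider than major) the quality is augmented.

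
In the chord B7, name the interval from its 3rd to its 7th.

Spelling the chord: B D♯ F♯ A.
3rd = D♯; 7th = A.
5 letter names make it a fifth; at 6 semitones (a half step narrower than perfect) the quality is diminished.

diminished fifth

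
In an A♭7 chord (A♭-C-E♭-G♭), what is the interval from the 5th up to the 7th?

minor 3rd

5th = E♭; 7th = G♭.
E♭ up to G♭ is 3 semitones, a half step narrower than a major third, so the interval is minor.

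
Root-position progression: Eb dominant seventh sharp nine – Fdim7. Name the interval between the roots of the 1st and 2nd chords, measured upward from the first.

major second

The roots are Eb and F.
Eb up to F spans 2 letter names and 2 semitones — a major second.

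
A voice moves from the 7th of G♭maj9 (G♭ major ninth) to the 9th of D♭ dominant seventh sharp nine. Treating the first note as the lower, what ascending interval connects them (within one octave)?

major 7th

The 7th of G♭maj9 (G♭ major ninth) is F; the 9th of D♭ dominant seventh sharp nine is E.
Counting 7 letters and 11 half steps from F gives a major seventh.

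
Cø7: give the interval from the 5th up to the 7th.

M3

Cø is spelled C Eb Gb Bb.
That puts Gb below Bb.
Gb up to Bb spans 3 letter names and 4 semitones — a major third.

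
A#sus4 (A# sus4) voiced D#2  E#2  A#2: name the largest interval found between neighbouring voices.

Adjacent intervals: D#2→E#2 = major second; E#2→A#2 = perfect fourth.
The largest is E#2 to A#2, a perfect fourth (5 semitones).

perfect fourth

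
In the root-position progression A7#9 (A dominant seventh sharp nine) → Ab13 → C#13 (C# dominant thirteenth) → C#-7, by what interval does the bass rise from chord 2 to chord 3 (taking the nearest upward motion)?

The roots are Ab and C#.
Ab up to C# is 5 semitones, a half step wider than a major third, so the interval is augmented.

augmented third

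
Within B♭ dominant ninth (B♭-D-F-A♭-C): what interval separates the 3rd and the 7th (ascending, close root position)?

d5

So we need the interval from D up to A♭.
From D to A♭: 6 semitones over a fifth = diminished.
This 3–7 tritone is the characteristic tension at the heart of the dominant sound.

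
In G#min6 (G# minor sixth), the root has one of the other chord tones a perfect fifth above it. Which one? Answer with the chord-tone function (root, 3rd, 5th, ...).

5th

Spelling the chord: G#-B-D#-E#.
The root is G#. A perfect fifth above G# is D#.
D# is the chord's 5th.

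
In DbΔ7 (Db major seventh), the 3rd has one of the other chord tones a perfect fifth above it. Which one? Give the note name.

C

Spelling the chord: Db F Ab C.
The 3rd is F. A perfect fifth above F is C.
C is the chord's 7th.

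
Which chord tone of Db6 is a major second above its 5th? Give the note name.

Bb

Db6: Db-F-Ab-Bb.
The 5th is Ab. A major second above Ab is Bb.
Bb is the chord's 6th.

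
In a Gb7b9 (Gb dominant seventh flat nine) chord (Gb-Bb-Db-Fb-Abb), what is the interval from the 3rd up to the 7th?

diminished fifth

The 3rd is Bb and the 7th is Fb.
5 letter names make it a fifth; at 6 semitones (a half step narrower than perfect) the quality is diminished.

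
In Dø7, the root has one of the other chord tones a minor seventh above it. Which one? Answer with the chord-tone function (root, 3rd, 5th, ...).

The chord tones of Dø (D half-diminished seventh) are D–F–Ab–C.
The root is D. A minor seventh above D is C.
C is the chord's 7th.

7th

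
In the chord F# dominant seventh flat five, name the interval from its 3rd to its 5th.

Spelling the chord: F#-A#-C-E.
So we need the interval from A# up to C.
A# up to C is 2 semitones, a whole step narrower than a major third, so the interval is diminished.

diminished third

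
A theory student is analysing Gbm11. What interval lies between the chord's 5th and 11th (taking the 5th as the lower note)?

minor seventh

Gbm11: Gb, Bbb, Db, Fb, Ab, Cb.
So we need the interval from Db up to Cb.
From Db to Cb: 10 semitones over a seventh = minor.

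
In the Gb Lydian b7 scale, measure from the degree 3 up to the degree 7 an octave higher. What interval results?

diminished twelfth

The scale runs Gb Ab Bb C Db Eb Fb.
That puts Bb below Fb.
12 letter names make it a twelfth; at 18 semitones (a half step narrower than perfect) the quality is diminished.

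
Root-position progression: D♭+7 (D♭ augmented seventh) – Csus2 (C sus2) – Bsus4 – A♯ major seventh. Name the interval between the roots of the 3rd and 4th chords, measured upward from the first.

The roots are B and A♯.
From B to A♯ is 11 semitones, exactly the major seventh.

M7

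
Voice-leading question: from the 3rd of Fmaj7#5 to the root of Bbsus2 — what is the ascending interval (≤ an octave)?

Fmaj7#5 has A as its 3rd, and Bbsus2 has Bb as its root.
A up to Bb is 1 semitone, a half step narrower than a major second, so the interval is minor.

m2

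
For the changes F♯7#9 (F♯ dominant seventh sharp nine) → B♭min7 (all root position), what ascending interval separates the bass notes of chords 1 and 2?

diminished fourth

The roots are F♯ and B♭.
F♯ up to B♭ is 4 semitones, a half step narrower than a perfect fourth, so the interval is diminished.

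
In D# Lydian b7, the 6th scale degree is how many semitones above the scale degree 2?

The scale is D# E# F## G## A# B# C#.
E# up to B# is a perfect fifth — 7 semitones.

7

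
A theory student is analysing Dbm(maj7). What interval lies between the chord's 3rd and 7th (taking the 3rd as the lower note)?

DbmM7 (Db minor-major seventh) is spelled Db–Fb–Ab–C.
3rd = Fb; 7th = C.
Fb up to C is 8 semitones, a half step wider than a perfect fifth, so the interval is augmented.

augmented 5th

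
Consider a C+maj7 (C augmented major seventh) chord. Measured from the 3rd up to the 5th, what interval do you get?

The chord tones of Cmaj7#5 are C, E, G#, B.
The 3rd is E and the 5th is G#.
Counting 3 letters and 4 half steps from E gives a major third.

major 3rd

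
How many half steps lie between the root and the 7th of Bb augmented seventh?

10

Bb+7 is spelled Bb, D, F#, Ab.
Bb to Ab is a minor seventh: 10 semitones.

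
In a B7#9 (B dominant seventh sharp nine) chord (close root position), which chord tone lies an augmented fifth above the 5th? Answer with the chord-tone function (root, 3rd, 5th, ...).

Spelling the chord: B D♯ F♯ A C𝄪.
The 5th is F♯. An augmented fifth above F♯ is C𝄪.
C𝄪 is the chord's 9th.

9th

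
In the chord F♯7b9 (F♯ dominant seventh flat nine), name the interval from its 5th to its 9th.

diminished 5th

F♯7b9: F♯ A♯ C♯ E G.
So we need the interval from C♯ up to G.
5 letter names make it a fifth; at 6 semitones (a half step narrower than perfect) the quality is diminished.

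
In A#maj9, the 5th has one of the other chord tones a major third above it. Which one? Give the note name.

G##

A# major ninth: A#-C##-E#-G##-B#.
The 5th is E#. A major third above E# is G##.
G## is the chord's 7th.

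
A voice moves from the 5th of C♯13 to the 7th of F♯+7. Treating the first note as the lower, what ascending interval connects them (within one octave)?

minor 6th

The 5th of C♯13 is G♯; the 7th of F♯+7 is E.
G♯ up to E is 8 semitones, a half step narrower than a major sixth, so the interval is minor.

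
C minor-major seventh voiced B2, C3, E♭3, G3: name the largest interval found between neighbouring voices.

major 3rd

Adjacent intervals: B2→C3 = minor second; C3→E♭3 = minor third; E♭3→G3 = major third.
The largest is E♭3 to G3, a major third (4 semitones).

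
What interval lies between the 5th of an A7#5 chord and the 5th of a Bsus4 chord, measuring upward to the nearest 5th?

The 5th of A7#5 is E♯; the 5th of Bsus4 is F♯.
From E♯ to F♯: 1 semitone over a second = minor.

minor second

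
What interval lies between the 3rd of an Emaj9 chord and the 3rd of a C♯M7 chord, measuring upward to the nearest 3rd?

major sixth

The 3rd of Emaj9 is G♯; the 3rd of C♯M7 is E♯.
G♯ up to E♯ spans 6 letter names and 9 semitones — a major sixth.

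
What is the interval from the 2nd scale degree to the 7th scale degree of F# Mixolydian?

The scale runs F# G# A# B C# D# E.
2nd scale degree = G#; scale degree 7 = E.
G# up to E is 8 semitones, a half step narrower than a major sixth, so the interval is minor.

minor sixth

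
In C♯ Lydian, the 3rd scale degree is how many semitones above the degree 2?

The scale is C♯ D♯ E♯ F𝄪 G♯ A♯ B♯.
D♯ up to E♯ is a major second — 2 semitones.

2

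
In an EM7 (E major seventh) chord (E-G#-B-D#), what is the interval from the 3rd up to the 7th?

3rd = G#; 7th = D#.
Counting 5 letters and 7 half steps from G# gives a perfect fifth.

P5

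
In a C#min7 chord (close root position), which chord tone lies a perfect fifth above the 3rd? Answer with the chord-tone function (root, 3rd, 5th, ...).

The chord tones of C#-7 (C# minor seventh) are C#–E–G#–B.
The 3rd is E. A perfect fifth above E is B.
B is the chord's 7th.

7th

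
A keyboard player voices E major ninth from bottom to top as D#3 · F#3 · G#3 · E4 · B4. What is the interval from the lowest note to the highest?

m13

The outer voices are D#3 and B4.
From D# to B: 20 semitones over a thirteenth = minor.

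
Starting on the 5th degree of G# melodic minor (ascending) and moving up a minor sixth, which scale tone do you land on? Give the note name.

B

The scale is G# A# B C# D# E# F##.
The 5th degree is D#; a minor sixth above that is B — scale degree 3.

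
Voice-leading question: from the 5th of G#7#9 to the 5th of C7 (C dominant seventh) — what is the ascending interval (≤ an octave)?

diminished fourth

The 5th of G#7#9 is D#; the 5th of C7 (C dominant seventh) is G.
From D# to G: 4 semitones over a fourth = diminished.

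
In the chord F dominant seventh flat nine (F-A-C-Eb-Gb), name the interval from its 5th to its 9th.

diminished 5th

That puts C below Gb.
C up to Gb is 6 semitones, a half step narrower than a perfect fifth, so the interval is diminished.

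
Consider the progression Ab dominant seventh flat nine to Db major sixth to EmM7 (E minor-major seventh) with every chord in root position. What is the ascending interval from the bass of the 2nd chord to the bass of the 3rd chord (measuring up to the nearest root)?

augmented second

The roots are Db and E.
2 letter names make it a second; at 3 semitones (a half step wider than major) the quality is augmented.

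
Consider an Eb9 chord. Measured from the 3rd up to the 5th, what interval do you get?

minor 3rd

Eb dominant ninth: Eb-G-Bb-Db-F.
So we need the interval from G up to Bb.
3 letter names make it a third; at 3 semitones (a half step narrower than major) the quality is minor.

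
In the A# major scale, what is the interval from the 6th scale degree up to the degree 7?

The scale runs A# B# C## D# E# F## G##.
The 6th scale degree is F## and the 7th scale degree is G##.
Counting 2 letters and 2 half steps from F## gives a major second.

major 2nd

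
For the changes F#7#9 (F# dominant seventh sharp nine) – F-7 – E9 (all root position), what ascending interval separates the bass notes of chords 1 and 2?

diminished octave

The roots are F# and F.
F# up to F is 11 semitones, a half step narrower than a perfect octave, so the interval is diminished.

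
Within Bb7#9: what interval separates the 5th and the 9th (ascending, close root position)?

A5

Bb dominant seventh sharp nine: Bb–D–F–Ab–C#.
5th = F; 9th = C#.
From F to C#: 8 semitones over a fifth = augmented.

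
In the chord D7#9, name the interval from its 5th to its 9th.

Spelling the chord: D F# A C E#.
The 5th is A and the 9th is E#.
A up to E# is 8 semitones, a half step wider than a perfect fifth, so the interval is augmented.

augmented 5th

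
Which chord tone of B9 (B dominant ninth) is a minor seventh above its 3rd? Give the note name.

C#

B9 (B dominant ninth) is spelled B–D#–F#–A–C#.
The 3rd is D#. A minor seventh above D# is C#.
C# is the chord's 9th.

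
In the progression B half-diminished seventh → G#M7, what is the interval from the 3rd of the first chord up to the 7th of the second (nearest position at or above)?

augmented third

The 3rd of B half-diminished seventh is D; the 7th of G#M7 is F##.
3 letter names make it a third; at 5 semitones (a half step wider than major) the quality is augmented.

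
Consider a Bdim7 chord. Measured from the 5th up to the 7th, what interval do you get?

minor third

Bdim7: B-D-F-A♭.
So we need the interval from F up to A♭.
3 letter names make it a third; at 3 semitones (a half step narrower than major) the quality is minor.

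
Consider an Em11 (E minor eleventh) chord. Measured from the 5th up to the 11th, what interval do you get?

Em11 is spelled E–G–B–D–F#–A.
That puts B below A.
7 letter names make it a seventh; at 10 semitones (a half step narrower than major) the quality is minor.

minor seventh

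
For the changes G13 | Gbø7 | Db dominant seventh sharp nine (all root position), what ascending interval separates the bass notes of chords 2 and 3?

The roots are Gb and Db.
Gb up to Db spans 5 letter names and 7 semitones — a perfect fifth.

perfect 5th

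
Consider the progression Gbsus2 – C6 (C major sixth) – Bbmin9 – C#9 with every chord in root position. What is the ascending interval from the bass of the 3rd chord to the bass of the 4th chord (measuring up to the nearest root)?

The roots are Bb and C#.
2 letter names make it a second; at 3 semitones (a half step wider than major) the quality is augmented.

augmented second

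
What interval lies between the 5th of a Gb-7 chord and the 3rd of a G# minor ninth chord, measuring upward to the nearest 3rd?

A6

Gb-7 has Db as its 5th, and G# minor ninth has B as its 3rd.
From Db to B: 10 semitones over a sixth = augmented.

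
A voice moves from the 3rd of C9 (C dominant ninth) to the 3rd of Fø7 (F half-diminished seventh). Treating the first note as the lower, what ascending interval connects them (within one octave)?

The 3rd of C9 (C dominant ninth) is E; the 3rd of Fø7 (F half-diminished seventh) is Ab.
From E to Ab: 4 semitones over a fourth = diminished.

diminished fourth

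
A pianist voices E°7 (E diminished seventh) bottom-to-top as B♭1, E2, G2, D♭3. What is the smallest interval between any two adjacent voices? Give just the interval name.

minor 3rd

Adjacent intervals: B♭1→E2 = augmented fourth; E2→G2 = minor third; G2→D♭3 = diminished fifth.
The smallest is E2 to G2, a minor third (3 semitones).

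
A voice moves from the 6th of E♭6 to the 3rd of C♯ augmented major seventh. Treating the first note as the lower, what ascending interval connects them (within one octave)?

augmented third

E♭6 has C as its 6th, and C♯ augmented major seventh has E♯ as its 3rd.
3 letter names make it a third; at 5 semitones (a half step wider than major) the quality is augmented.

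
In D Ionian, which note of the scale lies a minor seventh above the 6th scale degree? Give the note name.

A

The scale is D E F# G A B C#.
The 6th scale degree is B; a minor seventh above that is A — scale degree 5.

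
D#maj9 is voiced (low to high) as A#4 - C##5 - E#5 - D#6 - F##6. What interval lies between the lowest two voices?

Those voices are A#4 and C##5.
A# up to C## spans 3 letter names and 4 semitones — a major third.

M3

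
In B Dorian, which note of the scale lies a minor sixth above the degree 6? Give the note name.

E

The scale is B C# D E F# G# A.
The degree 6 is G#; a minor sixth above that is E — scale degree 4.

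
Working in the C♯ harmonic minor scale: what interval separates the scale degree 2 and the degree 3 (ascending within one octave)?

Spelling the C♯ harmonic minor scale: C♯ D♯ E F♯ G♯ A B♯.
So we need the interval from D♯ up to E.
D♯ up to E is 1 semitone, a half step narrower than a major second, so the interval is minor.

minor second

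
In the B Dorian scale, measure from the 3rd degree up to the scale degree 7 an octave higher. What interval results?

P12

The scale runs B C# D E F# G# A.
That puts D below A.
Counting 12 letters and 19 half steps from D gives a perfect twelfth.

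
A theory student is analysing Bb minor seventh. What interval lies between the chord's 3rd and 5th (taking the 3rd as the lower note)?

major third

Bbmin7: Bb–Db–F–Ab.
The 3rd is Db and the 5th is F.
From Db to F is 4 semitones, exactly the major third.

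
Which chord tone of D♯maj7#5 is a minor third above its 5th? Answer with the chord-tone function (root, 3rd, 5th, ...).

D♯ augmented major seventh: D♯, F𝄪, A𝄪, C𝄪.
The 5th is A𝄪. A minor third above A𝄪 is C𝄪.
C𝄪 is the chord's 7th.

7th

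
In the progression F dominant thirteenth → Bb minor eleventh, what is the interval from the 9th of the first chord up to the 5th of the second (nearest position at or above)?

The 9th of F dominant thirteenth is G; the 5th of Bb minor eleventh is F.
From G to F: 10 semitones over a seventh = minor.

minor 7th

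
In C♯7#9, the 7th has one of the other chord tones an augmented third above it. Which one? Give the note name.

The chord tones of C♯ dominant seventh sharp nine are C♯–E♯–G♯–B–D𝄪.
The 7th is B. An augmented third above B is D𝄪.
D𝄪 is the chord's 9th.

D##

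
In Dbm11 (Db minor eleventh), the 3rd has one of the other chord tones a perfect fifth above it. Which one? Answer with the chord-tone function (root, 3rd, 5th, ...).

Dbm11 (Db minor eleventh): Db Fb Ab Cb Eb Gb.
The 3rd is Fb. A perfect fifth above Fb is Cb.
Cb is the chord's 7th.

7th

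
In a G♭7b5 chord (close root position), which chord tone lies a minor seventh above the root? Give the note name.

G♭7b5: G♭–B♭–D𝄫–F♭.
The root is G♭. A minor seventh above G♭ is F♭.
F♭ is the chord's 7th.

Fb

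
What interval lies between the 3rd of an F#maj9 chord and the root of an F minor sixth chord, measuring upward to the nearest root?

The 3rd of F#maj9 is A#; the root of F minor sixth is F.
From A# to F: 7 semitones over a sixth = diminished.

diminished 6th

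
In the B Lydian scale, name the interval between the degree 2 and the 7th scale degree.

Spelling the B Lydian scale: B C# D# E# F# G# A#.
Degree 2 = C#; degree 7 = A#.
Counting 6 letters and 9 half steps from C# gives a major sixth.

major sixth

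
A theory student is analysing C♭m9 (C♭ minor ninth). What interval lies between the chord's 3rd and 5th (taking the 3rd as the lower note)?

major third

C♭min9 (C♭ minor ninth) is spelled C♭-E𝄫-G♭-B𝄫-D♭.
That puts E𝄫 below G♭.
E𝄫 up to G♭ spans 3 letter names and 4 semitones — a major third.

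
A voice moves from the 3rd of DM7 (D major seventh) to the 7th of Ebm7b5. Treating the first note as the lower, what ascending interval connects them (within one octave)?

DM7 (D major seventh) has F# as its 3rd, and Ebm7b5 has Db as its 7th.
6 letter names make it a sixth; at 7 semitones (a whole step narrower than major) the quality is diminished.

diminished sixth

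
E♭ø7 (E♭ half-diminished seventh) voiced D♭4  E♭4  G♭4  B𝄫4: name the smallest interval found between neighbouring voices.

major second

Adjacent intervals: D♭4→E♭4 = major second; E♭4→G♭4 = minor third; G♭4→B𝄫4 = minor third.
The smallest is D♭4 to E♭4, a major second (2 semitones).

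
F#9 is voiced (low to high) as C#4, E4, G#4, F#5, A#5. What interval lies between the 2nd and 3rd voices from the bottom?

major third

Those voices are E4 and G#4.
From E to G# is 4 semitones, exactly the major third.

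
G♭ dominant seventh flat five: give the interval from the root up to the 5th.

diminished 5th

G♭7b5: G♭ B♭ D𝄫 F♭.
That puts G♭ below D𝄫.
From G♭ to D𝄫: 6 semitones over a fifth = diminished.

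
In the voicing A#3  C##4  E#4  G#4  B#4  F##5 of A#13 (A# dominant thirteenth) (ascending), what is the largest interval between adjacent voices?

Adjacent intervals: A#3→C##4 = major third; C##4→E#4 = minor third; E#4→G#4 = minor third; G#4→B#4 = major third; B#4→F##5 = perfect fifth.
The largest is B#4 to F##5, a perfect fifth (7 semitones).

perfect 5th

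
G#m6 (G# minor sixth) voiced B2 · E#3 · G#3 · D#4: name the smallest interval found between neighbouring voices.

Adjacent intervals: B2→E#3 = augmented fourth; E#3→G#3 = minor third; G#3→D#4 = perfect fifth.
The smallest is E#3 to G#3, a minor third (3 semitones).

minor 3rd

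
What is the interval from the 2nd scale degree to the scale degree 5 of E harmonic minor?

Spelling E harmonic minor: E F# G A B C D#.
2nd scale degree = F#; scale degree 5 = B.
From F# to B is 5 semitones, exactly the perfect fourth.

perfect 4th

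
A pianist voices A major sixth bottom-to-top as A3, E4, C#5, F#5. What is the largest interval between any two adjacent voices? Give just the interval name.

Adjacent intervals: A3→E4 = perfect fifth; E4→C#5 = major sixth; C#5→F#5 = perfect fourth.
The largest is E4 to C#5, a major sixth (9 semitones).

major 6th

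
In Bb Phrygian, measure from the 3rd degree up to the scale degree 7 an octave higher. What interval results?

perfect 12th

Bb phrygian: Bb Cb Db Eb F Gb Ab.
That puts Db below Ab.
Db up to Ab spans 12 letter names and 19 semitones — a perfect twelfth.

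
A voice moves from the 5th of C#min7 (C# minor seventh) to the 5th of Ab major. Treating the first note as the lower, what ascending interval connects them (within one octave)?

diminished sixth

C#min7 (C# minor seventh) has G# as its 5th, and Ab major has Eb as its 5th.
From G# to Eb: 7 semitones over a sixth = diminished.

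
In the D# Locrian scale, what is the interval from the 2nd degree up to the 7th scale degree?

major 6th

Spelling the D# Locrian scale: D# E F# G# A B C#.
The 2nd degree is E and the 7th scale degree is C#.
From E to C# is 9 semitones, exactly the major sixth.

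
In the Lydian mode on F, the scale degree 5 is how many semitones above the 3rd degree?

3

The scale is F G A B C D E.
A up to C is a minor third — 3 semitones.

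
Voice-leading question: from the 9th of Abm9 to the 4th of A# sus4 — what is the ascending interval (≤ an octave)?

augmented 3rd

Abm9 has Bb as its 9th, and A# sus4 has D# as its 4th.
3 letter names make it a third; at 5 semitones (a half step wider than major) the quality is augmented.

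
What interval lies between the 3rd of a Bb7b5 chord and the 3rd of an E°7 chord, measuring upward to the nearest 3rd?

perfect fourth

The 3rd of Bb7b5 is D; the 3rd of E°7 is G.
Counting 4 letters and 5 half steps from D gives a perfect fourth.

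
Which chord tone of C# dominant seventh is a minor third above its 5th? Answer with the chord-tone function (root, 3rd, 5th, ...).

C# dominant seventh is spelled C#-E#-G#-B.
The 5th is G#. A minor third above G# is B.
B is the chord's 7th.

7th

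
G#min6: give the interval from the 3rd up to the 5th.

major third

Spelling the chord: G#–B–D#–E#.
That puts B below D#.
From B to D# is 4 semitones, exactly the major third.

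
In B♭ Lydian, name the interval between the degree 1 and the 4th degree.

augmented fourth

B♭ lydian: B♭ C D E F G A.
That puts B♭ below E.
From B♭ to E: 6 semitones over a fourth = augmented.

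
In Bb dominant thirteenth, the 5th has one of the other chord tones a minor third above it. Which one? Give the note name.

The chord tones of Bb13 (Bb dominant thirteenth) are Bb, D, F, Ab, C, G.
The 5th is F. A minor third above F is Ab.
Ab is the chord's 7th.

Ab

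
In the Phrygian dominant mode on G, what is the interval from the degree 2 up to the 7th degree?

major 6th

Spelling the Phrygian dominant mode on G: G Ab B C D Eb F.
Degree 2 = Ab; scale degree 7 = F.
Counting 6 letters and 9 half steps from Ab gives a major sixth.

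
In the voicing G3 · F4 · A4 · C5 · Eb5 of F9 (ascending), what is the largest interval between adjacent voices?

Adjacent intervals: G3→F4 = minor seventh; F4→A4 = major third; A4→C5 = minor third; C5→Eb5 = minor third.
The largest is G3 to F4, a minor seventh (10 semitones).

minor seventh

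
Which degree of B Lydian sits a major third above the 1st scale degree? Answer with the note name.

The scale is B C# D# E# F# G# A#.
The 1st scale degree is B; a major third above that is D# — scale degree 3.

D#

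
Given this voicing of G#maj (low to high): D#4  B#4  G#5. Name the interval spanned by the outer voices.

The outer voices are D#4 and G#5.
D# up to G# spans 11 letter names and 17 semitones — a perfect eleventh.

perfect eleventh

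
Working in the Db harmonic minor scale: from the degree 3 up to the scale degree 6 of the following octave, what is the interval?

perfect eleventh

Spelling the Db harmonic minor scale: Db Eb Fb Gb Ab Bbb C.
Degree 3 = Fb; degree 6 (up an octave) = Bbb.
Counting 11 letters and 17 half steps from Fb gives a perfect eleventh.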